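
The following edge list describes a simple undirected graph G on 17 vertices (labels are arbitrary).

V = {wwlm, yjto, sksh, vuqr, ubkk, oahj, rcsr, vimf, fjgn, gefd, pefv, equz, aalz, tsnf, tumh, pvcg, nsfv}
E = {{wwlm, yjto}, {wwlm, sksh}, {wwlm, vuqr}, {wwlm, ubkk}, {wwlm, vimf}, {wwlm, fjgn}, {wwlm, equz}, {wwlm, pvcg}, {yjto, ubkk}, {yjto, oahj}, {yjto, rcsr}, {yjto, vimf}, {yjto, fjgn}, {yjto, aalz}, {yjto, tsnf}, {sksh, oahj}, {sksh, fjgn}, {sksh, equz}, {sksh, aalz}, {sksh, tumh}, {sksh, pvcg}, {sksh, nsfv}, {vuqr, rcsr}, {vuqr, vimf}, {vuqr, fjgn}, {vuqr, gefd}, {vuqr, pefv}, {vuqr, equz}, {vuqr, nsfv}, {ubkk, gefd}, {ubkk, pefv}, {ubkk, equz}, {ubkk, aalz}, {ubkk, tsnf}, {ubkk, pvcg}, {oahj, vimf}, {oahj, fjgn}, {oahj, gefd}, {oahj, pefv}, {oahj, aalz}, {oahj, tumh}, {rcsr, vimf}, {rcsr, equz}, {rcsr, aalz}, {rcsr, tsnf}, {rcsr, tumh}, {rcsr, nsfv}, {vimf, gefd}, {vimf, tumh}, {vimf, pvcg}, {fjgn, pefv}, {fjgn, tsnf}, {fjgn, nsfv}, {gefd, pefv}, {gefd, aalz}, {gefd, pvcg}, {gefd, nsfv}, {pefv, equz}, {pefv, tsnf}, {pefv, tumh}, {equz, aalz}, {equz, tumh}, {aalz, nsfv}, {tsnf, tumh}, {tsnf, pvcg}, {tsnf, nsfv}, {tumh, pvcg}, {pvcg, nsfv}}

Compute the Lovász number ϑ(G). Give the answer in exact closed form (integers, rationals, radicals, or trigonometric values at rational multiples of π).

N(vuqr) = {wwlm, rcsr, vimf, fjgn, gefd, pefv, equz, nsfv}, |N(vuqr)| = 8.
Vertex fjgn has 8 neighbors: wwlm, yjto, sksh, vuqr, oahj, pefv, tsnf, nsfv.
Vertex pefv has 8 neighbors: vuqr, ubkk, oahj, fjgn, gefd, equz, tsnf, tumh.
deg(oahj) = 8; N(oahj) = {yjto, sksh, vimf, fjgn, gefd, pefv, aalz, tumh}.
Regular of degree 8 on 17 vertices: strongly regular (17,8,3,4).
A has 3 distinct eigenvalues ≈ [8.0, 1.56155, -2.56155].
λ_max=8, λ_min=-sqrt(17)/2 - 1/2; ϑ = −17·λ_min/(λ_max−λ_min) = sqrt(17).
ϑ(G) ≈ 4.123106.

sqrt(17)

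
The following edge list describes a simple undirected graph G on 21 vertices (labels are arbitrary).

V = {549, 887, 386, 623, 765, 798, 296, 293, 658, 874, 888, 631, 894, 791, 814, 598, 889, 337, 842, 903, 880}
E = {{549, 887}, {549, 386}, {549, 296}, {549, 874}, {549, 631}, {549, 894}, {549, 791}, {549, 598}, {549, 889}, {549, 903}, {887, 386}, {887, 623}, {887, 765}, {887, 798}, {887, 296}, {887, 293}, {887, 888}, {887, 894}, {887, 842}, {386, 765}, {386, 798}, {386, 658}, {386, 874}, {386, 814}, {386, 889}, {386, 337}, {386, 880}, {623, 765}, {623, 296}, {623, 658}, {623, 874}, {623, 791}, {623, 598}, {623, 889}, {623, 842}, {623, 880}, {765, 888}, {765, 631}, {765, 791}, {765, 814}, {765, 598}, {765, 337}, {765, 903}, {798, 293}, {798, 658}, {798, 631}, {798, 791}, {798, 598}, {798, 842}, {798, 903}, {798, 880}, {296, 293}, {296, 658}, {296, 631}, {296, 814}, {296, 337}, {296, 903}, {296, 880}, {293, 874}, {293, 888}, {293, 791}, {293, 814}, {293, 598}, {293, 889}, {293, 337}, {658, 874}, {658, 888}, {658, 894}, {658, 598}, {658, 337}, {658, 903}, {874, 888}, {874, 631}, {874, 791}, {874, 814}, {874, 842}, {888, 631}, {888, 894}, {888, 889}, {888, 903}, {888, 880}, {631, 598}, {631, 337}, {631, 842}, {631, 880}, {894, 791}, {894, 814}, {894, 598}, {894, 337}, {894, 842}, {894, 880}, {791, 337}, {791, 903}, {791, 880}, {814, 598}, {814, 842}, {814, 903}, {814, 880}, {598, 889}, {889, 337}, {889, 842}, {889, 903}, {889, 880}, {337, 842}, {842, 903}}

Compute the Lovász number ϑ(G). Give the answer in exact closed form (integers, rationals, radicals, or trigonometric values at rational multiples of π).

6

deg(549) = 10; N(549) = {887, 386, 296, 874, 631, 894, 791, 598, 889, 903}.
deg(337) = 10; N(337) = {386, 765, 296, 293, 658, 631, 894, 791, 889, 842}.
N(880) = {386, 623, 798, 296, 888, 631, 894, 791, 814, 889}, |N(880)| = 10.
deg(293) = 10; N(293) = {887, 798, 296, 874, 888, 791, 814, 598, 889, 337}.
Regular of degree 10 on 21 vertices: Kneser-type, 2-subsets of [7].
Distinct eigenvalues (to 5 d.p.): [10.0, 1.0, -4.0].
With N=21: ϑ(G) = 21·(-1*(-4))/(10−(-4)) = 6.
Numerically 6.000000000.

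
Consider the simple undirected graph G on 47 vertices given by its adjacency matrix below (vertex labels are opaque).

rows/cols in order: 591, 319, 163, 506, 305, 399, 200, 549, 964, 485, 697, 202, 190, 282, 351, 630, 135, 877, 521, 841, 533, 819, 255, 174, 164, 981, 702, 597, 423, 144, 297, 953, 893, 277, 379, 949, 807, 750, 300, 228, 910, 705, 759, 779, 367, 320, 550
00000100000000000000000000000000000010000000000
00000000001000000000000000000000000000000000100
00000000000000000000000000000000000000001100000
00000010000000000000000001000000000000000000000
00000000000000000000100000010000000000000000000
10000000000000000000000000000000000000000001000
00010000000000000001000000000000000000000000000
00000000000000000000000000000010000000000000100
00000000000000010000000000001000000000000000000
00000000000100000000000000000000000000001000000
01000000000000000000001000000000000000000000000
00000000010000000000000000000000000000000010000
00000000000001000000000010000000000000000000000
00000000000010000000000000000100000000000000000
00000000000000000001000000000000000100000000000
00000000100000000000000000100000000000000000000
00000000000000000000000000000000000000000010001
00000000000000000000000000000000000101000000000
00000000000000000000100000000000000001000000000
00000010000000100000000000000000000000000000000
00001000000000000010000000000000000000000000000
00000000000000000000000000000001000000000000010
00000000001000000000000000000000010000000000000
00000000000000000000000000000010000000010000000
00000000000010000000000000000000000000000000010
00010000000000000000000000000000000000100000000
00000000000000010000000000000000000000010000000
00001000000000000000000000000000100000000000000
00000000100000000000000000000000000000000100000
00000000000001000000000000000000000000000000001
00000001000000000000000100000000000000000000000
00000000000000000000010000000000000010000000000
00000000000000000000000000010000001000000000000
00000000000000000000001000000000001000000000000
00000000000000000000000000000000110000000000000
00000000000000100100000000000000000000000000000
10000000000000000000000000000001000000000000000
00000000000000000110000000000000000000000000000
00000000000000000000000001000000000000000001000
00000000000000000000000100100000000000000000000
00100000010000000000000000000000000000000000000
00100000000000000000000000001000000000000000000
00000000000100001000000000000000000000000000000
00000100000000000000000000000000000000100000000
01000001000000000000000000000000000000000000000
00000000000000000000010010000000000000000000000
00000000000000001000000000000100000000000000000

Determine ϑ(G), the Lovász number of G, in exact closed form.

N(305) = {533, 597}, |N(305)| = 2.
deg(190) = 2; N(190) = {282, 164}.
deg(506) = 2; N(506) = {200, 981}.
N(910) = {163, 485}, |N(910)| = 2.
deg(v) = 2 for all v (|V|=47); the odd cycle C_{47}.
spec(A) ≈ [2.0, 1.982155, 1.928938, 1.8413, 1.720803, 1.569599, 1.390385, 1.186359, 0.961164, 0.718816, 0.46364, 0.200191, -0.06683, -0.332659, -0.592551, -0.84187, -1.076165, -1.291256, -1.483304, -1.648883, -1.785038, -1.889338, -1.959923, -1.995534] (distinct, 6 d.p.).
With N=47: ϑ(G) = 47·(-(-1)*2*cos(pi/47))/(2−(-2*cos(pi/47))) = 47*cos(pi/47)/(cos(pi/47) + 1).
ϑ(G) ≈ 23.473731.
23 ≤ 47*cos(pi/47)/(cos(pi/47) + 1) ≤ 24: both strict.

47*cos(pi/47)/(cos(pi/47) + 1)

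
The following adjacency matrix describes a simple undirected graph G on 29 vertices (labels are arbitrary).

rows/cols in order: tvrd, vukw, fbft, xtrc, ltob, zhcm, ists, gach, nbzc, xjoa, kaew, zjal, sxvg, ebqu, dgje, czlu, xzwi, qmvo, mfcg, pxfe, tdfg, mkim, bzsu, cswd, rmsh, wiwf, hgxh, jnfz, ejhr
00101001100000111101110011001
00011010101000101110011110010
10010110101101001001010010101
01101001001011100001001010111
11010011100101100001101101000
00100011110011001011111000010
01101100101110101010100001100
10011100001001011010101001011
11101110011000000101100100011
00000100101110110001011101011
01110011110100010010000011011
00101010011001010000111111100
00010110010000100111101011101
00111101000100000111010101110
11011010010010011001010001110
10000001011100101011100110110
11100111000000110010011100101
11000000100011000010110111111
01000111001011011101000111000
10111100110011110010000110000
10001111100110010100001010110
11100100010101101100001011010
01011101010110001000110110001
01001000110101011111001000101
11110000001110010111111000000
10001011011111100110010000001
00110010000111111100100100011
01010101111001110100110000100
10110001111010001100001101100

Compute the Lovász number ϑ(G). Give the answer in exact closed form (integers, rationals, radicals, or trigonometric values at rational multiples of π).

sqrt(29)

deg(rmsh) = 14; N(rmsh) = {tvrd, vukw, fbft, xtrc, kaew, zjal, sxvg, czlu, qmvo, mfcg, pxfe, tdfg, mkim, bzsu}.
deg(ebqu) = 14; N(ebqu) = {fbft, xtrc, ltob, zhcm, gach, zjal, qmvo, mfcg, pxfe, mkim, cswd, wiwf, hgxh, jnfz}.
Vertex tvrd has 14 neighbors: fbft, ltob, gach, nbzc, dgje, czlu, xzwi, qmvo, pxfe, tdfg, mkim, rmsh, wiwf, ejhr.
N(czlu) = {tvrd, gach, xjoa, kaew, zjal, dgje, xzwi, mfcg, pxfe, tdfg, cswd, rmsh, hgxh, jnfz}, |N(czlu)| = 14.
14-regular, N=29; strongly regular (29,14,6,7).
The 3 distinct eigenvalues: [14.0, 2.193, -3.193].
−29·(-sqrt(29)/2 - 1/2) / ((14)−(-sqrt(29)/2 - 1/2)) = sqrt(29) = ϑ(G).
ϑ(G) ≈ 5.3852.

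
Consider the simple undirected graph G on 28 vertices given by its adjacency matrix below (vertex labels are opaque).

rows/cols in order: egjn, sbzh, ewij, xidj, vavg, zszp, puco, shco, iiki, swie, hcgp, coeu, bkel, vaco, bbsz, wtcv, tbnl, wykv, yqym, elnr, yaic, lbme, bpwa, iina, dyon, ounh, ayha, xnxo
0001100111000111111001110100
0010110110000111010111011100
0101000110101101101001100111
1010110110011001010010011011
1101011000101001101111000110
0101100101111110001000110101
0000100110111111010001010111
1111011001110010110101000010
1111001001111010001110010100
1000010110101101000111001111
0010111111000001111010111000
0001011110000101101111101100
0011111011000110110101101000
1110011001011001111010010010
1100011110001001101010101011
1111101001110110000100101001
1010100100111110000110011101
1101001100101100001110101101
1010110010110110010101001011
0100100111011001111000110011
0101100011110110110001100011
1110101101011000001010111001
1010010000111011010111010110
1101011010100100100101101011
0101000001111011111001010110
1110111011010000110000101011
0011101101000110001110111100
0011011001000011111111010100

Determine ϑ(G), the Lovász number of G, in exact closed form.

7

N(swie) = {egjn, zszp, shco, iiki, hcgp, bkel, vaco, wtcv, elnr, yaic, lbme, dyon, ounh, ayha, xnxo}, |N(swie)| = 15.
Vertex puco has 15 neighbors: vavg, shco, iiki, hcgp, coeu, bkel, vaco, bbsz, wtcv, wykv, lbme, iina, ounh, ayha, xnxo.
N(hcgp) = {ewij, vavg, zszp, puco, shco, iiki, swie, wtcv, tbnl, wykv, yqym, yaic, bpwa, iina, dyon}, |N(hcgp)| = 15.
N(bkel) = {ewij, xidj, vavg, zszp, puco, iiki, swie, vaco, bbsz, tbnl, wykv, elnr, lbme, bpwa, dyon}, |N(bkel)| = 15.
28-vertex 15-regular graph: Kneser-type, 2-subsets of [8].
The 3 distinct eigenvalues: [15.0, 1.0, -5.0].
Lovász: ϑ = −28(-5)/(15+-1*(-5)) = 7.
= 7.00000000… (decimal).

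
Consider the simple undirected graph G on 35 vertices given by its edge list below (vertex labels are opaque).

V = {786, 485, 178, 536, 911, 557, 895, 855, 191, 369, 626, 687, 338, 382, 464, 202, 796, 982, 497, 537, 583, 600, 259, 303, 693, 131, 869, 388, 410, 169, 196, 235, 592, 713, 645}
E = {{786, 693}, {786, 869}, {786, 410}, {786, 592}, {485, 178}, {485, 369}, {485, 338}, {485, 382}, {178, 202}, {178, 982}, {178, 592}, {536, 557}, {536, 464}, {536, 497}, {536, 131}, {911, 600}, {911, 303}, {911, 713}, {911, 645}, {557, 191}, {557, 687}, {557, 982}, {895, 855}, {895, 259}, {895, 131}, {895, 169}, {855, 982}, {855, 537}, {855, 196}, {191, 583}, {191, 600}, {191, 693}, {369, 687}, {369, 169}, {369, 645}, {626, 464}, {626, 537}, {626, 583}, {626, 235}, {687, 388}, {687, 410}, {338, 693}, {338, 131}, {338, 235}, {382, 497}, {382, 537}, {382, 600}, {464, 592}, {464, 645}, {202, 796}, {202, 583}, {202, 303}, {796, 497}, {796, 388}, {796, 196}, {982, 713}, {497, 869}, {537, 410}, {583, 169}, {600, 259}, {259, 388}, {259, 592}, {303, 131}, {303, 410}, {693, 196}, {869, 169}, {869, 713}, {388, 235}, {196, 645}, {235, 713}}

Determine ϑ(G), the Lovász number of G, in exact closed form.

N(600) = {911, 191, 382, 259}, |N(600)| = 4.
N(338) = {485, 693, 131, 235}, |N(338)| = 4.
N(687) = {557, 369, 388, 410}, |N(687)| = 4.
N(382) = {485, 497, 537, 600}, |N(382)| = 4.
Every vertex has degree 4 (N=35); this is K(7,3), the Kneser graph.
A has 4 distinct eigenvalues ≈ [4.0, 2.0, -1.0, -3.0].
λ_max=4, λ_min=-3; ϑ = −35·λ_min/(λ_max−λ_min) = 15.
ϑ(G) ≈ 15.0000.

15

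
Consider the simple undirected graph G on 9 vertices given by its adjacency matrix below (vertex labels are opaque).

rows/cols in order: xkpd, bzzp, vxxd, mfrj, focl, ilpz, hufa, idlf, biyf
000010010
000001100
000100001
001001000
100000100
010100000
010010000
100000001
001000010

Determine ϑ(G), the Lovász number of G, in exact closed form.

9*cos(pi/9)/(cos(pi/9) + 1)

deg(vxxd) = 2; N(vxxd) = {mfrj, biyf}.
N(focl) = {xkpd, hufa}, |N(focl)| = 2.
deg(bzzp) = 2; N(bzzp) = {ilpz, hufa}.
deg(ilpz) = 2; N(ilpz) = {bzzp, mfrj}.
9-vertex 2-regular graph: connected 2-regular on 9 ⇒ C_{9}.
spec(A) ≈ [2.0, 1.532, 0.347, -1.0, -1.879] (distinct, 3 d.p.).
Lovász: ϑ = −9(-2*cos(pi/9))/(2+-(-1)*2*cos(pi/9)) = 9*cos(pi/9)/(cos(pi/9) + 1).
ϑ(G) ≈ 4.36008958.
4 ≤ 9*cos(pi/9)/(cos(pi/9) + 1) ≤ 5: both strict.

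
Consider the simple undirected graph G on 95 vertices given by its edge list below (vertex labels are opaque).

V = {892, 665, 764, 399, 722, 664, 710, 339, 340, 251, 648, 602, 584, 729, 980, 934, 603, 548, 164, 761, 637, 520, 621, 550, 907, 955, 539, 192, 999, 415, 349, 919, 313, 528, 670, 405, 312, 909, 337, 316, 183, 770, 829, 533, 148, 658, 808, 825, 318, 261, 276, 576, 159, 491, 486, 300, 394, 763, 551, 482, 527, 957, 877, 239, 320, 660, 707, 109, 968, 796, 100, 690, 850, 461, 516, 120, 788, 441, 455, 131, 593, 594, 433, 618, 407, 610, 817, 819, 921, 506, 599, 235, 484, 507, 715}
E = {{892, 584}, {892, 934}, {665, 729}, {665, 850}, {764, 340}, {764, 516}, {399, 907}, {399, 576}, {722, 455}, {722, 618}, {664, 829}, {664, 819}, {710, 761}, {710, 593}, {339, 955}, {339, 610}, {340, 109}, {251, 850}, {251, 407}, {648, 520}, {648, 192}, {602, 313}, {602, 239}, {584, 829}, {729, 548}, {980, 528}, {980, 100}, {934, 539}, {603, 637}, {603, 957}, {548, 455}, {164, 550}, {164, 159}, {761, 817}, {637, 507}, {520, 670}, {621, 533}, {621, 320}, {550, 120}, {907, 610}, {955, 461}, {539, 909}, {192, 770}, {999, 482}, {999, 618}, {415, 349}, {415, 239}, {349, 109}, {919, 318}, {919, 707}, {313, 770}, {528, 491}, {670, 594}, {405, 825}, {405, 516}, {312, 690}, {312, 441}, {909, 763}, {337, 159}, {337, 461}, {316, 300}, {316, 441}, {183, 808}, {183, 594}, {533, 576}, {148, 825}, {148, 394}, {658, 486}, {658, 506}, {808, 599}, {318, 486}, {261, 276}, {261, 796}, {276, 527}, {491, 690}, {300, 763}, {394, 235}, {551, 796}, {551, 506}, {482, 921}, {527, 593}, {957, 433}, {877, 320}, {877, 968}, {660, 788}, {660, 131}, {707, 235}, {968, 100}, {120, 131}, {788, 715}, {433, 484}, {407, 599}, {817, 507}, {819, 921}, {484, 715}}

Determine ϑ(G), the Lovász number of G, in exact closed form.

Vertex 907 has 2 neighbors: 399, 610.
deg(339) = 2; N(339) = {955, 610}.
deg(516) = 2; N(516) = {764, 405}.
deg(131) = 2; N(131) = {660, 120}.
2-regular, N=95; a single 95-cycle (edge-transitive).
spec(A) ≈ [2.0, 1.9956, 1.9825, 1.9608, 1.9304, 1.8916, 1.8446, 1.7895, 1.7265, 1.656, 1.5783, 1.4936, 1.4025, 1.3052, 1.2022, 1.0939, 0.9808, 0.8635, 0.7424, 0.618, 0.491, 0.3618, 0.231, 0.0992, -0.0331, -0.1652, -0.2965, -0.4266, -0.5548, -0.6806, -0.8034, -0.9227, -1.0379, -1.1487, -1.2544, -1.3546, -1.4489, -1.5368, -1.618, -1.6922, -1.7589, -1.818, -1.8691, -1.9121, -1.9467, -1.9727, -1.9902, -1.9989] (distinct, 4 d.p.).
−95·(-2*cos(pi/95)) / ((2)−(-2*cos(pi/95))) = 95*cos(pi/95)/(cos(pi/95) + 1) = ϑ(G).
Numerically 47.48701131.
α=47, χ(Ḡ)=48; ϑ=95*cos(pi/95)/(cos(pi/95) + 1) lies between (both strict).

95*cos(pi/95)/(cos(pi/95) + 1)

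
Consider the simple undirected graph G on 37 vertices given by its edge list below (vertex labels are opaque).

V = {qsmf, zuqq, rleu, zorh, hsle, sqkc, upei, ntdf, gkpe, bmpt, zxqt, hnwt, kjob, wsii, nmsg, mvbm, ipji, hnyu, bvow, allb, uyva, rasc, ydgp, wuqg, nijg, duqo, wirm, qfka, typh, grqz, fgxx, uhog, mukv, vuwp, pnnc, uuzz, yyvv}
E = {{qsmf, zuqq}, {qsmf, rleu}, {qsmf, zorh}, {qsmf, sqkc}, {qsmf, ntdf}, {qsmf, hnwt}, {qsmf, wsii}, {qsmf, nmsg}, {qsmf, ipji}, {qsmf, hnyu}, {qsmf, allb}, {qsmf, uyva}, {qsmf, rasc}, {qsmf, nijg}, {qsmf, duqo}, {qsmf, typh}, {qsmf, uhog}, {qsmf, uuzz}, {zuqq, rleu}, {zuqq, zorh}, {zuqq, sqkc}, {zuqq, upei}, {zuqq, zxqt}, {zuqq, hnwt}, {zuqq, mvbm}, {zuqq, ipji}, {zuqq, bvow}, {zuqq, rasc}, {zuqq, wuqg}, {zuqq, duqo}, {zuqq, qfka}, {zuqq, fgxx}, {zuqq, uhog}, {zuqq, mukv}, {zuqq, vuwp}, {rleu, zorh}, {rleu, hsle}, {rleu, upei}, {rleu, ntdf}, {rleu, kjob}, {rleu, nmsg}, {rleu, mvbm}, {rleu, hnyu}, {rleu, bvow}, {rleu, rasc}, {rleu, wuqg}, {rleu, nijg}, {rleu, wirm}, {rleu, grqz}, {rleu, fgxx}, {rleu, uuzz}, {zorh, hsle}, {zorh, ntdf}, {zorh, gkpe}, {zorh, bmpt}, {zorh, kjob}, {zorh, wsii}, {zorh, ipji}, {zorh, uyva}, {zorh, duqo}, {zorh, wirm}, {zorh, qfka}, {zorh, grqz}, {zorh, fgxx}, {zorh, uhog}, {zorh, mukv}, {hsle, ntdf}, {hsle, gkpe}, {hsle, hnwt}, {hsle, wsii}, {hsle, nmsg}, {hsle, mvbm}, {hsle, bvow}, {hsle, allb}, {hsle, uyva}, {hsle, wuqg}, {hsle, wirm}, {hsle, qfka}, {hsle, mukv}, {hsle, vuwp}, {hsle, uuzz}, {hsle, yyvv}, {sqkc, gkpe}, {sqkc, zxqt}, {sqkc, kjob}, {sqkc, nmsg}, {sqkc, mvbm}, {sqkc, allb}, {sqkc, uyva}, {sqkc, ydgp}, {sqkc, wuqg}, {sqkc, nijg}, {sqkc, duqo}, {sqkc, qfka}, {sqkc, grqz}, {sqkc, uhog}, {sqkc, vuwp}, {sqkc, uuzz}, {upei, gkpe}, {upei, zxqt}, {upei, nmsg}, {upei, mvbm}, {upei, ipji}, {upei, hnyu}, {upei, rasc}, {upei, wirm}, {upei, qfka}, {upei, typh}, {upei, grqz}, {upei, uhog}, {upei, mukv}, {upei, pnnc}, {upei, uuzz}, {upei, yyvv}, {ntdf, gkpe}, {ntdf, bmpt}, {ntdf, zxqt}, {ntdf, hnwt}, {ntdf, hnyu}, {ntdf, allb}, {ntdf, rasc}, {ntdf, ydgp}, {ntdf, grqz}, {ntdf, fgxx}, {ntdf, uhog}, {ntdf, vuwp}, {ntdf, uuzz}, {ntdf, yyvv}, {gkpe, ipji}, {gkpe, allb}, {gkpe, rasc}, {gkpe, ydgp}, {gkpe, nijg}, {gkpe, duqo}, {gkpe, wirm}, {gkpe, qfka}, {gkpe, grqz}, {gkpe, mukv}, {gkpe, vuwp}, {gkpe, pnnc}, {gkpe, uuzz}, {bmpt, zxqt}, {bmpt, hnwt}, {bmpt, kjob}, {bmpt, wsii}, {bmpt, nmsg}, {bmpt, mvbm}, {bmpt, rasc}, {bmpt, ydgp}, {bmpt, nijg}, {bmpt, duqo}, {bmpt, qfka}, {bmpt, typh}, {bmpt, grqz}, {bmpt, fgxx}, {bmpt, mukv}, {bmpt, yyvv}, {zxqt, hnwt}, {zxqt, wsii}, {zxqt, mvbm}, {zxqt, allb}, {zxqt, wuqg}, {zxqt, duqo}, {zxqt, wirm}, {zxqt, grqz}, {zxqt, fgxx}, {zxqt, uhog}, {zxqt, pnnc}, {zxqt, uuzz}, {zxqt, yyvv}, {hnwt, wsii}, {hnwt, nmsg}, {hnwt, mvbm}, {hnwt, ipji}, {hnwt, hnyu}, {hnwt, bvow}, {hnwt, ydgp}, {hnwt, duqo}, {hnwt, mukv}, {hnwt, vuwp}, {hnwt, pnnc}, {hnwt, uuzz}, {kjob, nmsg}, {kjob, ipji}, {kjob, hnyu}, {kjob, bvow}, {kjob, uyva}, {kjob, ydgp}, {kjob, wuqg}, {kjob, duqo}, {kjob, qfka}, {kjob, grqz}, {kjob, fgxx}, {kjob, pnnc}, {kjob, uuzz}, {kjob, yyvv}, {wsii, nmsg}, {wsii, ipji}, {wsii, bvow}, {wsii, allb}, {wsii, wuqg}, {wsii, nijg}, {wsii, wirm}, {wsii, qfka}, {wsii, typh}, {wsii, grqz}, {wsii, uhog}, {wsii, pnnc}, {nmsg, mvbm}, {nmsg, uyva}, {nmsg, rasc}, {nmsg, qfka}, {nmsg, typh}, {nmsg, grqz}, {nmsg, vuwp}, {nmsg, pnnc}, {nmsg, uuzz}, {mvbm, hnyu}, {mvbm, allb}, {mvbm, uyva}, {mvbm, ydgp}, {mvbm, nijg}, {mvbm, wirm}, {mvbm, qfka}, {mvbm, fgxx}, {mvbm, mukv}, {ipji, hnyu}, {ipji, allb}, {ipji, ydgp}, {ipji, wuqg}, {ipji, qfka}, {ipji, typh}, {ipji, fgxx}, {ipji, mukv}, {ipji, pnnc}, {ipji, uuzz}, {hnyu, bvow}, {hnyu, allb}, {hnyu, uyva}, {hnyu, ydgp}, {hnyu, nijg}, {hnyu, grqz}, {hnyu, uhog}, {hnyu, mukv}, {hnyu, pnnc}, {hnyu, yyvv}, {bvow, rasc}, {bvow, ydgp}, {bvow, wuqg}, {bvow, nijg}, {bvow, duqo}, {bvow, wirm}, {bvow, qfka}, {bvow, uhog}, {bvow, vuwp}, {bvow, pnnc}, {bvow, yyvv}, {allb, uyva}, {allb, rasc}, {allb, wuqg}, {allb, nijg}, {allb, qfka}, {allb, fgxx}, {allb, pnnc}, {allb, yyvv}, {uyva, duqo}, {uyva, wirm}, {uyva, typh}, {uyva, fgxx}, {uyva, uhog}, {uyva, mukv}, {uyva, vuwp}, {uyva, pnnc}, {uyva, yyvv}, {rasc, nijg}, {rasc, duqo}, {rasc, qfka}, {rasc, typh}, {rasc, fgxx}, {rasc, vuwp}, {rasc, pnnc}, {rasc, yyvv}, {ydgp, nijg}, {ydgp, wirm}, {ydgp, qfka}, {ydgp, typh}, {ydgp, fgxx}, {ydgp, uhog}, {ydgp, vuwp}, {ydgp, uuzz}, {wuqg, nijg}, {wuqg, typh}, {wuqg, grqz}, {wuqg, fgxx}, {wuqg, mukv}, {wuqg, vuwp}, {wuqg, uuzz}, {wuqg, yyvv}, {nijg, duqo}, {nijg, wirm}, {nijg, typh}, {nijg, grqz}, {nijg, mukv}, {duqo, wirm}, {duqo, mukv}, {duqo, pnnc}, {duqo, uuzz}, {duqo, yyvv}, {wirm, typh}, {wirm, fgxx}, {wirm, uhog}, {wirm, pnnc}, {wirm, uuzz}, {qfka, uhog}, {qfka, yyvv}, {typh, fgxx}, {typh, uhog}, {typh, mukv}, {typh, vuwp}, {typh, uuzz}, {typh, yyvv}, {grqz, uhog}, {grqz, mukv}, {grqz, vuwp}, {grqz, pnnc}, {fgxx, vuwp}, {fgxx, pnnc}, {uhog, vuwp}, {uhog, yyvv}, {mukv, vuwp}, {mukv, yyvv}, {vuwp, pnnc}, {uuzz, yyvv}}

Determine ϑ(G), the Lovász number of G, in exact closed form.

sqrt(37)

deg(gkpe) = 18; N(gkpe) = {zorh, hsle, sqkc, upei, ntdf, ipji, allb, rasc, ydgp, nijg, duqo, wirm, qfka, grqz, mukv, vuwp, pnnc, uuzz}.
deg(qfka) = 18; N(qfka) = {zuqq, zorh, hsle, sqkc, upei, gkpe, bmpt, kjob, wsii, nmsg, mvbm, ipji, bvow, allb, rasc, ydgp, uhog, yyvv}.
N(rleu) = {qsmf, zuqq, zorh, hsle, upei, ntdf, kjob, nmsg, mvbm, hnyu, bvow, rasc, wuqg, nijg, wirm, grqz, fgxx, uuzz}, |N(rleu)| = 18.
Vertex uuzz has 18 neighbors: qsmf, rleu, hsle, sqkc, upei, ntdf, gkpe, zxqt, hnwt, kjob, nmsg, ipji, ydgp, wuqg, duqo, wirm, typh, yyvv.
Regular of degree 18 on 37 vertices: SR(37,18,8,9) — a Paley graph.
A has 3 distinct eigenvalues ≈ [18.0, 2.5414, -3.5414].
Lovász: ϑ = −37(-sqrt(37)/2 - 1/2)/(18+-(-sqrt(37)/2 - 1/2)) = sqrt(37).
≈ 6.0827625 (to 7 d.p.).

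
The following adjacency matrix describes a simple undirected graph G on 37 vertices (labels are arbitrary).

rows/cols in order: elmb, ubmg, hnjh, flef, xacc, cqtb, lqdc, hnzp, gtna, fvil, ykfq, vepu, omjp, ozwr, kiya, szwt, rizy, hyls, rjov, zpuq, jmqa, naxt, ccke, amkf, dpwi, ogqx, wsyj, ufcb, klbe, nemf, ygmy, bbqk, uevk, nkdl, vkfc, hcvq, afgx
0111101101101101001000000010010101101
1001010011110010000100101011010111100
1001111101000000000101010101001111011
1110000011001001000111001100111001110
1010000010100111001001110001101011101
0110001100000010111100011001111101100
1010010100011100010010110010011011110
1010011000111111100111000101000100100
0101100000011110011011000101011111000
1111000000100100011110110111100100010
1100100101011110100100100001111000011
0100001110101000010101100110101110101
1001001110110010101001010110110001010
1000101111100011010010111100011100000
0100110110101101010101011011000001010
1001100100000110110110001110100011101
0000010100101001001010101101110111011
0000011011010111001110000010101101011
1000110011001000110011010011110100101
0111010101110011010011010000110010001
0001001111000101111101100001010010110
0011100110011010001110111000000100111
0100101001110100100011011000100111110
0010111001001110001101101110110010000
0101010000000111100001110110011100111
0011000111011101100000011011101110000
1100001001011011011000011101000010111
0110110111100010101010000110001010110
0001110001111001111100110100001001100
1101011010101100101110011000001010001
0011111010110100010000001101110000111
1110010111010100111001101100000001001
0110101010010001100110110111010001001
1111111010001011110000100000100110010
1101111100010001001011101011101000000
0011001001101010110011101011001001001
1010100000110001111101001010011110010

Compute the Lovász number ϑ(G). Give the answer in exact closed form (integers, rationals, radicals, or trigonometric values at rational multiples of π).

sqrt(37)

Vertex dpwi has 18 neighbors: ubmg, flef, cqtb, ozwr, kiya, szwt, rizy, naxt, ccke, amkf, ogqx, wsyj, nemf, ygmy, bbqk, vkfc, hcvq, afgx.
N(jmqa) = {flef, lqdc, hnzp, gtna, fvil, ozwr, szwt, rizy, hyls, rjov, zpuq, naxt, ccke, ufcb, nemf, uevk, vkfc, hcvq}, |N(jmqa)| = 18.
N(gtna) = {ubmg, flef, xacc, vepu, omjp, ozwr, kiya, hyls, rjov, jmqa, naxt, ogqx, ufcb, nemf, ygmy, bbqk, uevk, nkdl}, |N(gtna)| = 18.
Vertex zpuq has 18 neighbors: ubmg, hnjh, flef, cqtb, hnzp, fvil, ykfq, vepu, kiya, szwt, hyls, jmqa, naxt, amkf, klbe, nemf, uevk, afgx.
deg(v) = 18 for all v (|V|=37); SR(37,18,8,9) — a Paley graph.
The 3 distinct eigenvalues: [18.0, 2.54138, -3.54138].
−37·(-sqrt(37)/2 - 1/2) / ((18)−(-sqrt(37)/2 - 1/2)) = sqrt(37) = ϑ(G).
Numerically 6.0827625.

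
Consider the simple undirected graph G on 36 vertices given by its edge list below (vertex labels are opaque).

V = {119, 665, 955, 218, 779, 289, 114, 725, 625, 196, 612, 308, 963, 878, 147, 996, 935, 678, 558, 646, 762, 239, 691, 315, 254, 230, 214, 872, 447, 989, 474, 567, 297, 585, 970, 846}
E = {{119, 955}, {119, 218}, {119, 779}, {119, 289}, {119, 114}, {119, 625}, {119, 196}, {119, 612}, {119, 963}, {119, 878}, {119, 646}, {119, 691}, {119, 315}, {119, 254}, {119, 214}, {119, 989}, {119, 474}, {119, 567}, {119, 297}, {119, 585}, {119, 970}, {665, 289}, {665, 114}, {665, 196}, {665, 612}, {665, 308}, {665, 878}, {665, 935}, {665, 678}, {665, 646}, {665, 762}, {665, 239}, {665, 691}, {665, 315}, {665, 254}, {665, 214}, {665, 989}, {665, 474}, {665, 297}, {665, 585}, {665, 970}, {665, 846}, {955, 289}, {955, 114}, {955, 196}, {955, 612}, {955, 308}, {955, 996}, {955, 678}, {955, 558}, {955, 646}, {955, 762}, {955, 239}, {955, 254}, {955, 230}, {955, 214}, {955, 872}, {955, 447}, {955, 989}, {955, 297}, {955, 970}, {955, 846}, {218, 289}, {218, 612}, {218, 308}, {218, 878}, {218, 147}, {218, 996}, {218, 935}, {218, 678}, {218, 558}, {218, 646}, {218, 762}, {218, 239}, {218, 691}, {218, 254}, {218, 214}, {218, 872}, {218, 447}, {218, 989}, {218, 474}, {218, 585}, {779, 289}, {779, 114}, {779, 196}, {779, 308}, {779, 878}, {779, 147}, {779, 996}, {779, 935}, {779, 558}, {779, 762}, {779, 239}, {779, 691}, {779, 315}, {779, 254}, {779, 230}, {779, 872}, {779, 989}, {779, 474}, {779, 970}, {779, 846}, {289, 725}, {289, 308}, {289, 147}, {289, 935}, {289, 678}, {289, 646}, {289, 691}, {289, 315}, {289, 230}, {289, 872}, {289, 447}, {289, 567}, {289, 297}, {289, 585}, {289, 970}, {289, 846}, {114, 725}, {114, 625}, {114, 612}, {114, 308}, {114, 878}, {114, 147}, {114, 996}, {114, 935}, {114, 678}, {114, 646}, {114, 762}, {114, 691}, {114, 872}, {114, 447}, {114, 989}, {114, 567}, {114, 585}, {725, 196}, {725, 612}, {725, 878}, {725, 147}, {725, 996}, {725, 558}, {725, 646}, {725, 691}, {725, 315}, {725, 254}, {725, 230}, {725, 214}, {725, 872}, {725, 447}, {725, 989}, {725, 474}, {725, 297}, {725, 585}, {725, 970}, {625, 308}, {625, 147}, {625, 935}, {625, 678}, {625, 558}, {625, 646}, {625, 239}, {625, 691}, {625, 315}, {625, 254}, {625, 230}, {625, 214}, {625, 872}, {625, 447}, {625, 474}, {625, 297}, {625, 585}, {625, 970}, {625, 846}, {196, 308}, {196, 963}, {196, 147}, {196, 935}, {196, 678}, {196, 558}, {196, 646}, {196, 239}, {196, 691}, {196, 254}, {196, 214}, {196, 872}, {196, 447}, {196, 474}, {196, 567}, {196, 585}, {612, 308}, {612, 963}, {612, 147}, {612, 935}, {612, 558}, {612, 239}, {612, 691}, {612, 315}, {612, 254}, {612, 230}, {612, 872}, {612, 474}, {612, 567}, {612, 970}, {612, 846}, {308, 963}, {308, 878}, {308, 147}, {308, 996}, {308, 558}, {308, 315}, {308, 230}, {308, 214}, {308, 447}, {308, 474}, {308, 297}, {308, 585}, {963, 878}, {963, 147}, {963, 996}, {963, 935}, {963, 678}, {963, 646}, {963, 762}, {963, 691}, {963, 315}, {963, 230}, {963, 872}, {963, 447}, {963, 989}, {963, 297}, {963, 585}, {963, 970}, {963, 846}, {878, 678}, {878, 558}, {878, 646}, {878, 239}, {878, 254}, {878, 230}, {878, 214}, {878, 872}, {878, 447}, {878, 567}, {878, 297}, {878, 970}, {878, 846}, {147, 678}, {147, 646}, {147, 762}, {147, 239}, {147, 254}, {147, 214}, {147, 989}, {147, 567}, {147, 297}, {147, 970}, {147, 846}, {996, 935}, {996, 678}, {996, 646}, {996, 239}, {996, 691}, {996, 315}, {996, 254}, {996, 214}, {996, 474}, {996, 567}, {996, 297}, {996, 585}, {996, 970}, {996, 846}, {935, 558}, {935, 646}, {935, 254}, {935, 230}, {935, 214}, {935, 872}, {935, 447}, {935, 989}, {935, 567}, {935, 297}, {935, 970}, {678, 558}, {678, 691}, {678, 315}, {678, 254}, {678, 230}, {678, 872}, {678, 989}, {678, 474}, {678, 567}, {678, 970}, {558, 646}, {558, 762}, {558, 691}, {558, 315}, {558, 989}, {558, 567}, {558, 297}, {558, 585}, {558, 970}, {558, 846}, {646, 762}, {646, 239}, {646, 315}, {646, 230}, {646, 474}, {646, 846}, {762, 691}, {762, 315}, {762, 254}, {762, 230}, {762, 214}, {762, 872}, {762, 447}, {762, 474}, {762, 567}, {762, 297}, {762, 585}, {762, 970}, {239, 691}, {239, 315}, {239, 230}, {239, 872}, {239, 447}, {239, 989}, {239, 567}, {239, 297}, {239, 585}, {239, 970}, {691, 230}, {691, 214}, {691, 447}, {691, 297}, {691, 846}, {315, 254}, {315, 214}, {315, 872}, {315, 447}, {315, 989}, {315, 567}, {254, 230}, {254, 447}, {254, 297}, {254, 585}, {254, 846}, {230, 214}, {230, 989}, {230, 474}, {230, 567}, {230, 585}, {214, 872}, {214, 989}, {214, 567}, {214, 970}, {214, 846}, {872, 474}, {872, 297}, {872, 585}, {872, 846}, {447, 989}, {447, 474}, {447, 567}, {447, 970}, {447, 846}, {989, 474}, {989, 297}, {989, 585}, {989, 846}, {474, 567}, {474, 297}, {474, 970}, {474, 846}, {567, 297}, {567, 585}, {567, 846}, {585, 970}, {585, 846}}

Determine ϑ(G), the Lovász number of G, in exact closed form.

8

N(625) = {119, 114, 308, 147, 935, 678, 558, 646, 239, 691, 315, 254, 230, 214, 872, 447, 474, 297, 585, 970, 846}, |N(625)| = 21.
Vertex 725 has 21 neighbors: 289, 114, 196, 612, 878, 147, 996, 558, 646, 691, 315, 254, 230, 214, 872, 447, 989, 474, 297, 585, 970.
Vertex 665 has 21 neighbors: 289, 114, 196, 612, 308, 878, 935, 678, 646, 762, 239, 691, 315, 254, 214, 989, 474, 297, 585, 970, 846.
deg(612) = 21; N(612) = {119, 665, 955, 218, 114, 725, 308, 963, 147, 935, 558, 239, 691, 315, 254, 230, 872, 474, 567, 970, 846}.
21-regular, N=36; this is K(9,2), the Kneser graph.
Distinct eigenvalues (to 4 d.p.): [21.0, 1.0, -6.0].
Lovász: ϑ = −36(-6)/(21+-1*(-6)) = 8.
ϑ(G) ≈ 8.0000.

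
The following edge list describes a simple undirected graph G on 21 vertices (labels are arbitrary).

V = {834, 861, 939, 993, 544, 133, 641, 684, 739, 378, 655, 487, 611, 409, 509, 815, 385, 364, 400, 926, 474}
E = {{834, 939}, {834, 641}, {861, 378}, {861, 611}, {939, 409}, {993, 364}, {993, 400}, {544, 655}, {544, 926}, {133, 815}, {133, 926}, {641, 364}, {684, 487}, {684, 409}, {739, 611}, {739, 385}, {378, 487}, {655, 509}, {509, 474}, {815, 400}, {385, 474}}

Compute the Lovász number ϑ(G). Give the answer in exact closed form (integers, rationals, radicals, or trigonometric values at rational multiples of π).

N(684) = {487, 409}, |N(684)| = 2.
N(487) = {684, 378}, |N(487)| = 2.
Vertex 474 has 2 neighbors: 509, 385.
Vertex 409 has 2 neighbors: 939, 684.
deg(v) = 2 for all v (|V|=21); this is C_{21}, the 21-cycle.
A has 11 distinct eigenvalues ≈ [2.0, 1.911, 1.652, 1.247, 0.731, 0.149, -0.445, -1.0, -1.466, -1.802, -1.978].
With N=21: ϑ(G) = 21·(-(-1)*2*cos(pi/21))/(2−(-2*cos(pi/21))) = 21*cos(pi/21)/(cos(pi/21) + 1).
= 10.441032529… (decimal).
Lovász sandwich 10 ≤ 21*cos(pi/21)/(cos(pi/21) + 1) ≤ 11: both strict.

21*cos(pi/21)/(cos(pi/21) + 1)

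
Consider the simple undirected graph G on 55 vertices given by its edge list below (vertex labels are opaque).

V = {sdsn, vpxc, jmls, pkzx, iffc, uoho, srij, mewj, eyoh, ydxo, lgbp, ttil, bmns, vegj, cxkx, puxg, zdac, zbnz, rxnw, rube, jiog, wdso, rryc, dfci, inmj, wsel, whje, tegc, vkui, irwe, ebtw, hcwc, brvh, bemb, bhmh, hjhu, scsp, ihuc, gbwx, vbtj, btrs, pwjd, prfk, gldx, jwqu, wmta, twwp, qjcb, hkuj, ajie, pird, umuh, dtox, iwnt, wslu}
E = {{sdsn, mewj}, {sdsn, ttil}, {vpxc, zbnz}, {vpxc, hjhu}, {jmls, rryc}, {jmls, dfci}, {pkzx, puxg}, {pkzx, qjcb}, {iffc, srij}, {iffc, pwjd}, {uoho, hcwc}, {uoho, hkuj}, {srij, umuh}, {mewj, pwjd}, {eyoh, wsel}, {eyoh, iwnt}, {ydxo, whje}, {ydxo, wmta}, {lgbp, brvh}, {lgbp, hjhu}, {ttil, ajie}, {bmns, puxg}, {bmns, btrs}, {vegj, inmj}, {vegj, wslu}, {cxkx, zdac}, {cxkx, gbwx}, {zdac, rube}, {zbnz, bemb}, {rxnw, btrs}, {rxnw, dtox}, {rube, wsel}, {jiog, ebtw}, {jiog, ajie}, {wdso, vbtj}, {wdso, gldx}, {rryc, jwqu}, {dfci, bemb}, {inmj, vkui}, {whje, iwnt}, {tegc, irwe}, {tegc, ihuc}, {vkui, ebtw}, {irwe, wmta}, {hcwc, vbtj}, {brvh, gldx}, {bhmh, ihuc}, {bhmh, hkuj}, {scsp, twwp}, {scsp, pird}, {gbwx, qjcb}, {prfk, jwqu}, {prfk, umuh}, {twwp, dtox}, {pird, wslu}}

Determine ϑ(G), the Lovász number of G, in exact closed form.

55*cos(pi/55)/(cos(pi/55) + 1)

Vertex whje has 2 neighbors: ydxo, iwnt.
N(btrs) = {bmns, rxnw}, |N(btrs)| = 2.
N(dfci) = {jmls, bemb}, |N(dfci)| = 2.
Vertex pkzx has 2 neighbors: puxg, qjcb.
deg(v) = 2 for all v (|V|=55); the odd cycle C_{55}.
A has 28 distinct eigenvalues ≈ [2.0, 1.98696, 1.94802, 1.88369, 1.7948, 1.68251, 1.54828, 1.39388, 1.2213, 1.03279, 0.83083, 0.61803, 0.39718, 0.17115, -0.05711, -0.28463, -0.50844, -0.72562, -0.93333, -1.12889, -1.30972, -1.47348, -1.61803, -1.74149, -1.84225, -1.91899, -1.97071, -1.99674].
−55·(-2*cos(pi/55)) / ((2)−(-2*cos(pi/55))) = 55*cos(pi/55)/(cos(pi/55) + 1) = ϑ(G).
Numerically 27.477557.
27 ≤ 55*cos(pi/55)/(cos(pi/55) + 1) ≤ 28: both strict.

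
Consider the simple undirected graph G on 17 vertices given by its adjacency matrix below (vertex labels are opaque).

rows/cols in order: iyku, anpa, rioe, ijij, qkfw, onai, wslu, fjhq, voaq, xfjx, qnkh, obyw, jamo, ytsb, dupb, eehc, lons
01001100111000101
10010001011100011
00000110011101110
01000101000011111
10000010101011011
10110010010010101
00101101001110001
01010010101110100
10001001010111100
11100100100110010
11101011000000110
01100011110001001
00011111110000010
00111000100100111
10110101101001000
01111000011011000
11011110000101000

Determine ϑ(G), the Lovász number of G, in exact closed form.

deg(obyw) = 8; N(obyw) = {anpa, rioe, wslu, fjhq, voaq, xfjx, ytsb, lons}.
Vertex voaq has 8 neighbors: iyku, qkfw, fjhq, xfjx, obyw, jamo, ytsb, dupb.
deg(ytsb) = 8; N(ytsb) = {rioe, ijij, qkfw, voaq, obyw, dupb, eehc, lons}.
Vertex onai has 8 neighbors: iyku, rioe, ijij, wslu, xfjx, jamo, dupb, lons.
Every vertex has degree 8 (N=17); Paley(17): SR with (k,λ,μ)=(8,3,4).
spec(A) ≈ [8.0, 1.5616, -2.5616] (distinct, 4 d.p.).
−17·(-sqrt(17)/2 - 1/2) / ((8)−(-sqrt(17)/2 - 1/2)) = sqrt(17) = ϑ(G).
Numerically 4.12310563.

sqrt(17)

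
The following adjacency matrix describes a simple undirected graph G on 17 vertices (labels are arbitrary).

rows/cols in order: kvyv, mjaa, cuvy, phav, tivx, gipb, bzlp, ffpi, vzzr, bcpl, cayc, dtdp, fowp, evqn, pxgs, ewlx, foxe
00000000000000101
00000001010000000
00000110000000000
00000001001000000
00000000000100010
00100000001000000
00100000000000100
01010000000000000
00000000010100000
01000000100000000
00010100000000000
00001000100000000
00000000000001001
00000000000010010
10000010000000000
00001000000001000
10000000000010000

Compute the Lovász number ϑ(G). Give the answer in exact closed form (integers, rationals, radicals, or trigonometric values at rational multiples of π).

17*cos(pi/17)/(cos(pi/17) + 1)

N(vzzr) = {bcpl, dtdp}, |N(vzzr)| = 2.
deg(mjaa) = 2; N(mjaa) = {ffpi, bcpl}.
deg(dtdp) = 2; N(dtdp) = {tivx, vzzr}.
N(cayc) = {phav, gipb}, |N(cayc)| = 2.
Regular of degree 2 on 17 vertices: the odd cycle C_{17}.
spec(A) ≈ [2.0, 1.8649, 1.478, 0.8915, 0.1845, -0.5473, -1.2053, -1.7004, -1.9659] (distinct, 4 d.p.).
Lovász: ϑ = −17(-2*cos(pi/17))/(2+-(-1)*2*cos(pi/17)) = 17*cos(pi/17)/(cos(pi/17) + 1).
ϑ(G) ≈ 8.42701.
α=8, χ(Ḡ)=9; ϑ=17*cos(pi/17)/(cos(pi/17) + 1) lies between (both strict).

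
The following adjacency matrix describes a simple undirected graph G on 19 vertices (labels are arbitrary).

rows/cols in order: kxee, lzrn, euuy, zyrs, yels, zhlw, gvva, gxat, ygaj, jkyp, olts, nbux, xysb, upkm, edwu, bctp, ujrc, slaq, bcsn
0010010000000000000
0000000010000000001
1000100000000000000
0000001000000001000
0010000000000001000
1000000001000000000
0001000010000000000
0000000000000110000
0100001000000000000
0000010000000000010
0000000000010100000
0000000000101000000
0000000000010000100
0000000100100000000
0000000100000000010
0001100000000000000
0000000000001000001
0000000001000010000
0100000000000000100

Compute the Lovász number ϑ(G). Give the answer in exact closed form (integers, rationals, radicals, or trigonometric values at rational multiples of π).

19*cos(pi/19)/(cos(pi/19) + 1)

N(gxat) = {upkm, edwu}, |N(gxat)| = 2.
Vertex xysb has 2 neighbors: nbux, ujrc.
Vertex zhlw has 2 neighbors: kxee, jkyp.
deg(bctp) = 2; N(bctp) = {zyrs, yels}.
19-vertex 2-regular graph: the odd cycle C_{19}.
Distinct eigenvalues (to 5 d.p.): [2.0, 1.89163, 1.57828, 1.0939, 0.49097, -0.16516, -0.80339, -1.35456, -1.75895, -1.97272].
Lovász: ϑ = −19(-2*cos(pi/19))/(2+-(-1)*2*cos(pi/19)) = 19*cos(pi/19)/(cos(pi/19) + 1).
Numerically 9.43477137.
Check 9 ≤ 19*cos(pi/19)/(cos(pi/19) + 1) ≤ 10: both strict.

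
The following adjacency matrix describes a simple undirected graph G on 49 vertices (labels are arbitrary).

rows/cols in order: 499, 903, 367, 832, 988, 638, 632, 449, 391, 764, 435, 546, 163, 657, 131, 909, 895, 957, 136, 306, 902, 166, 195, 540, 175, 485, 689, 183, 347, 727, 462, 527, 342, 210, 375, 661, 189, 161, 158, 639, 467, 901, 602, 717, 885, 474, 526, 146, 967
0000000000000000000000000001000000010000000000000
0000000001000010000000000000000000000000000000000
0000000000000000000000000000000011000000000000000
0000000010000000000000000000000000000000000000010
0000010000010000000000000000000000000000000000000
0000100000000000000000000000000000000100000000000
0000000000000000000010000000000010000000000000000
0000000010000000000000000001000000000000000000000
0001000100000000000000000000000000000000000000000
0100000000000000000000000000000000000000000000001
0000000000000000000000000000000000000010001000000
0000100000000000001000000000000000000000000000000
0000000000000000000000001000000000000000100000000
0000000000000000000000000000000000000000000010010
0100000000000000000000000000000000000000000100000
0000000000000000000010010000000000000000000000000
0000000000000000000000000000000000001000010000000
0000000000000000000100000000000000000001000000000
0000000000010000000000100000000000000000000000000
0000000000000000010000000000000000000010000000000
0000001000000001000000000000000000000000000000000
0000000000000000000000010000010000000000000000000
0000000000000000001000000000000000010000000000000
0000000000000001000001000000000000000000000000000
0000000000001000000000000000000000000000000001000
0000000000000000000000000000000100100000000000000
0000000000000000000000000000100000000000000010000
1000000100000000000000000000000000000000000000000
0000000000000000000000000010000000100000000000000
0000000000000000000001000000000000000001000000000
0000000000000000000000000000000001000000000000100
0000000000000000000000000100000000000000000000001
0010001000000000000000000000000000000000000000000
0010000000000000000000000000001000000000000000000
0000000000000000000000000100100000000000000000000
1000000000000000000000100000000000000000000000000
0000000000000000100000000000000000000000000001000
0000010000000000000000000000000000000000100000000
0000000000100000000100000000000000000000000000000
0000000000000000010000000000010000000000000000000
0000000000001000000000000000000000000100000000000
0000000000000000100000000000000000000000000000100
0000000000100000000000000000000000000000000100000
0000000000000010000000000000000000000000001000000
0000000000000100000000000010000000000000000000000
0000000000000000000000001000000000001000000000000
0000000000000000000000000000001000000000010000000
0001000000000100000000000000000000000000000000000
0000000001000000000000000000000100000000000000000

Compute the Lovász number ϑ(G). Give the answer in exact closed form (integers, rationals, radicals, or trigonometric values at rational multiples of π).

N(717) = {131, 602}, |N(717)| = 2.
N(462) = {210, 526}, |N(462)| = 2.
N(638) = {988, 161}, |N(638)| = 2.
Vertex 540 has 2 neighbors: 909, 166.
Regular of degree 2 on 49 vertices: this is C_{49}, the 49-cycle.
The 25 distinct eigenvalues: [2.0, 1.98358, 1.93459, 1.853834, 1.742637, 1.602827, 1.436699, 1.24698, 1.036785, 0.809567, 0.569055, 0.3192, 0.064103, -0.192046, -0.445042, -0.69073, -0.925077, -1.144233, -1.344602, -1.522892, -1.676176, -1.801938, -1.898111, -1.963118, -1.995891].
Lovász: ϑ = −49(-2*cos(pi/49))/(2+-(-1)*2*cos(pi/49)) = 49*cos(pi/49)/(cos(pi/49) + 1).
ϑ(G) ≈ 24.474805178.
Lovász sandwich 24 ≤ 49*cos(pi/49)/(cos(pi/49) + 1) ≤ 25: both strict.

49*cos(pi/49)/(cos(pi/49) + 1)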